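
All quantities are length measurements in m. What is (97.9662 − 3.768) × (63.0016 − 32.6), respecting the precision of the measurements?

97.9662 − 3.768 = 94.1982, limited to 3 d.p. → 5 s.f.; 63.0016 − 32.6 = 30.4016, limited to 1 d.p. → 3 s.f.
Carrying full precision, 94.1982 × 30.4016 = 2863.77599712; keep min(5, 3) = 3 s.f.
Rounded to 3 significant figures: 2.86 × 10^3 m².

2.86 × 10^3 m²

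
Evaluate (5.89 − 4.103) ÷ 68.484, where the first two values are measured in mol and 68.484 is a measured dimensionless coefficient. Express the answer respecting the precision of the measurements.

0.0261 mol

5.89 mol − 4.103 mol = 1.787 mol; the difference is limited to 2 decimal places (3 s.f.).
Carrying full precision, 1.787 ÷ 68.484 = 0.0260936861165… mol; 68.484 has 5 s.f., so the result keeps min(3, 5) = 3 s.f.
Rounded to 3 significant figures: 0.0261 mol.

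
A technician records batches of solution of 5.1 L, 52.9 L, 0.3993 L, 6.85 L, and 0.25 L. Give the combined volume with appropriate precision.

65.5 L

5.1 L + 52.9 L + 0.3993 L + 6.85 L + 0.25 L = 65.4993 L.
Addition/subtraction keeps the fewest decimal places: 5.1 → 1 decimal place, 52.9 → 1 decimal place, 0.3993 → 4 decimal places, 6.85 → 2 decimal places, 0.25 → 2 decimal places; limit is 1.
Rounded to 1 decimal place: 65.5 L.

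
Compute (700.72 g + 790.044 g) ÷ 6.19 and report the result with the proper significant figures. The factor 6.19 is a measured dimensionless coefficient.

700.72 g + 790.044 g = 1490.764 g; the sum is limited to 2 decimal places (6 s.f.).
Carrying full precision, 1490.764 ÷ 6.19 = 240.834248788… g; 6.19 has 3 s.f., so the result keeps min(6, 3) = 3 s.f.
Rounded to 3 significant figures: 241 g.

241 g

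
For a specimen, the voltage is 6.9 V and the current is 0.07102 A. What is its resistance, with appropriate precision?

resistance = 6.9 V ÷ 0.07102 A = 97.1557307801… Ω.
6.9 has 2 significant figures; 0.07102 has 4.
Division/multiplication keeps the fewest: 2 significant figures.
Rounded: 97 Ω.

97 Ω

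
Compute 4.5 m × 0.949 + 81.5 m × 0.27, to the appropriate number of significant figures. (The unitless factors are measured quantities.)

4.5 × 0.949 = 4.2705 → 4.3 m (2 s.f., last digit at the 10^-1 place).
81.5 × 0.27 = 22.005 → 22 m (2 s.f., last digit at the 10^0 place).
Sum: 26.2755 m; keep the coarser place, 10^0.
Result: 26 m.

26 m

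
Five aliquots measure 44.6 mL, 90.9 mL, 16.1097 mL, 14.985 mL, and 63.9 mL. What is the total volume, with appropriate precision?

230.5 mL

44.6 mL + 90.9 mL + 16.1097 mL + 14.985 mL + 63.9 mL = 230.4947 mL.
Addition/subtraction keeps the fewest decimal places: 44.6 → 1 decimal place, 90.9 → 1 decimal place, 16.1097 → 4 decimal places, 14.985 → 3 decimal places, 63.9 → 1 decimal place; limit is 1.
Rounded to 1 decimal place: 230.5 mL.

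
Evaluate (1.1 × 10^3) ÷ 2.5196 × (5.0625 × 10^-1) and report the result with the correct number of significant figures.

(1.1 × 10^3) ÷ 2.5196 × (5.0625 × 10^-1) = 221.017224956…
Multiplication/division keeps the fewest significant figures: 1.1 × 10^3 → 2 s.f., 2.5196 → 5 s.f., 5.0625 × 10^-1 → 5 s.f.; limit is 2.
Rounded to 2 significant figures: 2.2 × 10^2.

2.2 × 10^2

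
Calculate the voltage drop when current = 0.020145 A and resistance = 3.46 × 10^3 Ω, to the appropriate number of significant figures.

69.7 V

voltage drop = 0.020145 A × 3.46 × 10^3 Ω = 69.7017 V.
0.020145 has 5 significant figures; 3.46 × 10^3 has 3.
Division/multiplication keeps the fewest: 3 significant figures.
Rounded: 69.7 V.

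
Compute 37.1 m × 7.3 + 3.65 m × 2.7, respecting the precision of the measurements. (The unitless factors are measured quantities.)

2.8 × 10² m

37.1 × 7.3 = 270.83 → 2.7 × 10² m (2 s.f., last digit at the 10^1 place).
3.65 × 2.7 = 9.855 → 9.9 m (2 s.f., last digit at the 10^-1 place).
Sum: 280.685 m; keep the coarser place, 10^1.
Result: 2.8 × 10² m.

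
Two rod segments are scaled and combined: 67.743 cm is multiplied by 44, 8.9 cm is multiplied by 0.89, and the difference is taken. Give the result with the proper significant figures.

67.743 × 44 = 2980.692 → 3.0 × 10^3 cm (2 s.f., last digit at the 10^2 place).
8.9 × 0.89 = 7.921 → 7.9 cm (2 s.f., last digit at the 10^-1 place).
Difference: 2972.771 cm; keep the coarser place, 10^2.
Result: 3.0 × 10^3 cm.

3.0 × 10^3 cm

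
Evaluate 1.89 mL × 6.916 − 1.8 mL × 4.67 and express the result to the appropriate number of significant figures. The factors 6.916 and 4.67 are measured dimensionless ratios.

4.7 mL

1.89 × 6.916 = 13.07124 → 13.1 mL (3 s.f., last digit at the 10^-1 place).
1.8 × 4.67 = 8.406 → 8.4 mL (2 s.f., last digit at the 10^-1 place).
Difference: 4.66524 mL; keep the coarser place, 10^-1.
Result: 4.7 mL.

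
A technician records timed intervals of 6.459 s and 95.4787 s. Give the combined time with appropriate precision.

101.938 s

6.459 s + 95.4787 s = 101.9377 s.
Addition/subtraction keeps the fewest decimal places: 6.459 → 3 decimal places, 95.4787 → 4 decimal places; limit is 3.
Rounded to 3 decimal places: 101.938 s.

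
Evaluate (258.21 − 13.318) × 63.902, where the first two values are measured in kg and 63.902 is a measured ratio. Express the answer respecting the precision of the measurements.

258.21 kg − 13.318 kg = 244.892 kg; the difference is limited to 2 decimal places (5 s.f.).
Carrying full precision, 244.892 × 63.902 = 15649.088584 kg; 63.902 has 5 s.f., so the result keeps min(5, 5) = 5 s.f.
Rounded to 5 significant figures: 15649 kg.

15649 kg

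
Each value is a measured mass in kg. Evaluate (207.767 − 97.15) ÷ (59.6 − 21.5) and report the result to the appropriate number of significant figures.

2.90

207.767 − 97.15 = 110.617, limited to 2 d.p. → 5 s.f.; 59.6 − 21.5 = 38.1, limited to 1 d.p. → 3 s.f.
Carrying full precision, 110.617 ÷ 38.1 = 2.90333333333…; keep min(5, 3) = 3 s.f.
Rounded to 3 significant figures: 2.90.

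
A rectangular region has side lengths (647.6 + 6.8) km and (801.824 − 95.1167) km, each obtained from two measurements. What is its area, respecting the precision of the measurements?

4.625 × 10⁵ km²

647.6 + 6.8 = 654.4, limited to 1 d.p. → 4 s.f.; 801.824 − 95.1167 = 706.7073, limited to 3 d.p. → 6 s.f.
Carrying full precision, 654.4 × 706.7073 = 462469.25712; keep min(4, 6) = 4 s.f.
Rounded to 4 significant figures: 4.625 × 10⁵ km².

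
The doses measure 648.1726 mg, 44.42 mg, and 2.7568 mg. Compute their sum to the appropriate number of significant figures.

695.35 mg

648.1726 mg + 44.42 mg + 2.7568 mg = 695.3494 mg.
Addition/subtraction keeps the fewest decimal places: 648.1726 → 4 decimal places, 44.42 → 2 decimal places, 2.7568 → 4 decimal places; limit is 2.
Rounded to 2 decimal places: 695.35 mg.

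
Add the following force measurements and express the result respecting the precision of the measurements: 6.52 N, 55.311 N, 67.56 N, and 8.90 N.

6.52 N + 55.311 N + 67.56 N + 8.90 N = 138.291 N.
Addition/subtraction keeps the fewest decimal places: 6.52 → 2 decimal places, 55.311 → 3 decimal places, 67.56 → 2 decimal places, 8.90 → 2 decimal places; limit is 2.
Rounded to 2 decimal places: 138.29 N.

138.29 N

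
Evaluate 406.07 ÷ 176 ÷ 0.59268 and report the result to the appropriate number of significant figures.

406.07 ÷ 176 ÷ 0.59268 = 3.89285265082…
Multiplication/division keeps the fewest significant figures: 406.07 → 5 s.f., 176 → 3 s.f., 0.59268 → 5 s.f.; limit is 3.
Rounded to 3 significant figures: 3.89.

3.89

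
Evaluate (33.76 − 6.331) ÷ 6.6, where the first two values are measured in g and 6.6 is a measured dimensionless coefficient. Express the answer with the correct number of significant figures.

33.76 g − 6.331 g = 27.429 g; the difference is limited to 2 decimal places (4 s.f.).
Carrying full precision, 27.429 ÷ 6.6 = 4.15590909091… g; 6.6 has 2 s.f., so the result keeps min(4, 2) = 2 s.f.
Rounded to 2 significant figures: 4.2 g.

4.2 g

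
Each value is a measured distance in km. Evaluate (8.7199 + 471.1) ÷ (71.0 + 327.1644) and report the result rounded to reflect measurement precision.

8.7199 + 471.1 = 479.8199, limited to 1 d.p. → 4 s.f.; 71.0 + 327.1644 = 398.1644, limited to 1 d.p. → 4 s.f.
Carrying full precision, 479.8199 ÷ 398.1644 = 1.20507986148…; keep min(4, 4) = 4 s.f.
Rounded to 4 significant figures: 1.205.

1.205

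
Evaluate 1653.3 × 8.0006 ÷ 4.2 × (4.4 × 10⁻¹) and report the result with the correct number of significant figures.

1653.3 × 8.0006 ÷ 4.2 × (4.4 × 10⁻¹) = 1385.72677886…
Multiplication/division keeps the fewest significant figures: 1653.3 → 5 s.f., 8.0006 → 5 s.f., 4.2 → 2 s.f., 4.4 × 10⁻¹ → 2 s.f.; limit is 2.
Rounded to 2 significant figures: 1.4 × 10³.

1.4 × 10³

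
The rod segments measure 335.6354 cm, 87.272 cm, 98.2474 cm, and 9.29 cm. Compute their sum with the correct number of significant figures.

5.3044 × 10² cm

335.6354 cm + 87.272 cm + 98.2474 cm + 9.29 cm = 530.4448 cm.
Addition/subtraction keeps the fewest decimal places: 335.6354 → 4 decimal places, 87.272 → 3 decimal places, 98.2474 → 4 decimal places, 9.29 → 2 decimal places; limit is 2.
Rounded to 2 decimal places: 5.3044 × 10² cm.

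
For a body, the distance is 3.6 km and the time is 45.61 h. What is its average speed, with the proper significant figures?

0.079 km/h

average speed = 3.6 km ÷ 45.61 h = 0.0789300591975… km/h.
3.6 has 2 significant figures; 45.61 has 4.
Division/multiplication keeps the fewest: 2 significant figures.
Rounded: 0.079 km/h.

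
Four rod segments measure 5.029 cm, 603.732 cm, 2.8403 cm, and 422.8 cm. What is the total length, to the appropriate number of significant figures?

1034.4 cm

5.029 cm + 603.732 cm + 2.8403 cm + 422.8 cm = 1034.4013 cm.
Addition/subtraction keeps the fewest decimal places: 5.029 → 3 decimal places, 603.732 → 3 decimal places, 2.8403 → 4 decimal places, 422.8 → 1 decimal place; limit is 1.
Rounded to 1 decimal place: 1034.4 cm.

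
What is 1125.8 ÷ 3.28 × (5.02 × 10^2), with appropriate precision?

1.72 × 10^5

1125.8 ÷ 3.28 × (5.02 × 10^2) = 172302.317073…
Multiplication/division keeps the fewest significant figures: 1125.8 → 5 s.f., 3.28 → 3 s.f., 5.02 × 10^2 → 3 s.f.; limit is 3.
Rounded to 3 significant figures: 1.72 × 10^5.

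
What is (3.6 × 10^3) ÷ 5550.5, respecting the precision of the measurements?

0.65

(3.6 × 10^3) ÷ 5550.5 = 0.648590217098…
Multiplication/division keeps the fewest significant figures: 3.6 × 10^3 → 2 s.f., 5550.5 → 5 s.f.; limit is 2.
Rounded to 2 significant figures: 0.65.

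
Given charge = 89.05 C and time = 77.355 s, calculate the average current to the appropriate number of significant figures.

1.151 A

average current = 89.05 C ÷ 77.355 s = 1.1511860901… A.
89.05 has 4 significant figures; 77.355 has 5.
Division/multiplication keeps the fewest: 4 significant figures.
Rounded: 1.151 A.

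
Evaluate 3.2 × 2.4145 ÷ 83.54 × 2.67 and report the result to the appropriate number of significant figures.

0.25

3.2 × 2.4145 ÷ 83.54 × 2.67 = 0.246941441226…
Multiplication/division keeps the fewest significant figures: 3.2 → 2 s.f., 2.4145 → 5 s.f., 83.54 → 4 s.f., 2.67 → 3 s.f.; limit is 2.
Rounded to 2 significant figures: 0.25.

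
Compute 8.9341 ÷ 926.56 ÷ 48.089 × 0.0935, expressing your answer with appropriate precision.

1.87 × 10^-5

8.9341 ÷ 926.56 ÷ 48.089 × 0.0935 = 0.000018747489819…
Multiplication/division keeps the fewest significant figures: 8.9341 → 5 s.f., 926.56 → 5 s.f., 48.089 → 5 s.f., 0.0935 → 3 s.f.; limit is 3.
Rounded to 3 significant figures: 1.87 × 10^-5.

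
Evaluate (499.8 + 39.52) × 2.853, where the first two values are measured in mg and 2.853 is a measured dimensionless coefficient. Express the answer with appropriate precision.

1539 mg

499.8 mg + 39.52 mg = 539.32 mg; the sum is limited to 1 decimal place (4 s.f.).
Carrying full precision, 539.32 × 2.853 = 1538.67996 mg; 2.853 has 4 s.f., so the result keeps min(4, 4) = 4 s.f.
Rounded to 4 significant figures: 1539 mg.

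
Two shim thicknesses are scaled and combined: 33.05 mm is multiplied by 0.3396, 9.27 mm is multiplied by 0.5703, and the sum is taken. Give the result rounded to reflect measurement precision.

16.51 mm

33.05 × 0.3396 = 11.22378 → 11.22 mm (4 s.f., last digit at the 10^-2 place).
9.27 × 0.5703 = 5.286681 → 5.29 mm (3 s.f., last digit at the 10^-2 place).
Sum: 16.510461 mm; keep the coarser place, 10^-2.
Result: 16.51 mm.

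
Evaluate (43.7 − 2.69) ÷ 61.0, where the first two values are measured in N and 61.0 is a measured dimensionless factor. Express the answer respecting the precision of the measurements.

43.7 N − 2.69 N = 41.01 N; the difference is limited to 1 decimal place (3 s.f.).
Carrying full precision, 41.01 ÷ 61.0 = 0.672295081967… N; 61.0 has 3 s.f., so the result keeps min(3, 3) = 3 s.f.
Rounded to 3 significant figures: 0.672 N.

0.672 N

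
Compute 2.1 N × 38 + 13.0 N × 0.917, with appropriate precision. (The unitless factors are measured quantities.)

2.1 × 38 = 79.8 → 8.0 × 10^1 N (2 s.f., last digit at the 10^0 place).
13.0 × 0.917 = 11.921 → 11.9 N (3 s.f., last digit at the 10^-1 place).
Sum: 91.721 N; keep the coarser place, 10^0.
Result: 92 N.

92 N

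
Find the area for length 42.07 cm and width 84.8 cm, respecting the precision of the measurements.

3.57 × 10³ cm²

area = 42.07 cm × 84.8 cm = 3567.536 cm².
42.07 has 4 significant figures; 84.8 has 3.
Division/multiplication keeps the fewest: 3 significant figures.
Rounded: 3.57 × 10³ cm².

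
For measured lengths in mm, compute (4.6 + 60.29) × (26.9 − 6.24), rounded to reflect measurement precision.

4.6 + 60.29 = 64.89, limited to 1 d.p. → 3 s.f.; 26.9 − 6.24 = 20.66, limited to 1 d.p. → 3 s.f.
Carrying full precision, 64.89 × 20.66 = 1340.6274; keep min(3, 3) = 3 s.f.
Rounded to 3 significant figures: 1.34 × 10^3 mm².

1.34 × 10^3 mm²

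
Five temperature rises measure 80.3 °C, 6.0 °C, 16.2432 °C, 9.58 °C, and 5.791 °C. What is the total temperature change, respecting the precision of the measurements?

80.3 °C + 6.0 °C + 16.2432 °C + 9.58 °C + 5.791 °C = 117.9142 °C.
Addition/subtraction keeps the fewest decimal places: 80.3 → 1 decimal place, 6.0 → 1 decimal place, 16.2432 → 4 decimal places, 9.58 → 2 decimal places, 5.791 → 3 decimal places; limit is 1.
Rounded to 1 decimal place: 1.179 × 10^2 °C.

1.179 × 10^2 °C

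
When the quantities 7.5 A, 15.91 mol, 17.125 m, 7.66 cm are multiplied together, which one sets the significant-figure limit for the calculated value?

7.5 A

7.5 A → 2 s.f.; 15.91 mol → 4 s.f.; 17.125 m → 5 s.f.; 7.66 cm → 3 s.f.
The fewest is 2 significant figures, from 7.5 A.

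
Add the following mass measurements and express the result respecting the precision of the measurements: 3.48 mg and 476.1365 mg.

479.62 mg

3.48 mg + 476.1365 mg = 479.6165 mg.
Addition/subtraction keeps the fewest decimal places: 3.48 → 2 decimal places, 476.1365 → 4 decimal places; limit is 2.
Rounded to 2 decimal places: 479.62 mg.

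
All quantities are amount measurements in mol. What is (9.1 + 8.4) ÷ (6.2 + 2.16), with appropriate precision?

9.1 + 8.4 = 17.5, limited to 1 d.p. → 3 s.f.; 6.2 + 2.16 = 8.36, limited to 1 d.p. → 2 s.f.
Carrying full precision, 17.5 ÷ 8.36 = 2.09330143541…; keep min(3, 2) = 2 s.f.
Rounded to 2 significant figures: 2.1.

2.1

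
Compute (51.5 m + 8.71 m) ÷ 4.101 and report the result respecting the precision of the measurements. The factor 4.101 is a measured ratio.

14.7 m

51.5 m + 8.71 m = 60.21 m; the sum is limited to 1 decimal place (3 s.f.).
Carrying full precision, 60.21 ÷ 4.101 = 14.6817849305… m; 4.101 has 4 s.f., so the result keeps min(3, 4) = 3 s.f.
Rounded to 3 significant figures: 14.7 m.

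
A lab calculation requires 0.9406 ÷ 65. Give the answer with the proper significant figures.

0.9406 ÷ 65 = 0.0144707692308…
Multiplication/division keeps the fewest significant figures: 0.9406 → 4 s.f., 65 → 2 s.f.; limit is 2.
Rounded to 2 significant figures: 0.014.

0.014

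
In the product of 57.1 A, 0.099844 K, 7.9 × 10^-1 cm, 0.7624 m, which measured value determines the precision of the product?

57.1 A → 3 s.f.; 0.099844 K → 5 s.f.; 7.9 × 10^-1 cm → 2 s.f.; 0.7624 m → 4 s.f.
The fewest is 2 significant figures, from 7.9 × 10^-1 cm.

7.9 × 10^-1 cm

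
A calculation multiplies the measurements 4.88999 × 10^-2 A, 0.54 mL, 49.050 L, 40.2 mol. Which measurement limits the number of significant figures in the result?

4.88999 × 10^-2 A → 6 s.f.; 0.54 mL → 2 s.f.; 49.050 L → 5 s.f.; 40.2 mol → 3 s.f.
The fewest is 2 significant figures, from 0.54 mL.

0.54 mL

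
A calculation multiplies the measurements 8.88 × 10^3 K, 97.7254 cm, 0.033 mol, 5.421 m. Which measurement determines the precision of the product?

0.033 mol

8.88 × 10^3 K → 3 s.f.; 97.7254 cm → 6 s.f.; 0.033 mol → 2 s.f.; 5.421 m → 4 s.f.
The fewest is 2 significant figures, from 0.033 mol.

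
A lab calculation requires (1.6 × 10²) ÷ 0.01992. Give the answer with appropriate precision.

(1.6 × 10²) ÷ 0.01992 = 8032.12851406…
Multiplication/division keeps the fewest significant figures: 1.6 × 10² → 2 s.f., 0.01992 → 4 s.f.; limit is 2.
Rounded to 2 significant figures: 8.0 × 10³.

8.0 × 10³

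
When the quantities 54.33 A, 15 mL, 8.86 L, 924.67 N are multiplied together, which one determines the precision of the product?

54.33 A → 4 s.f.; 15 mL → 2 s.f.; 8.86 L → 3 s.f.; 924.67 N → 5 s.f.
The fewest is 2 significant figures, from 15 mL.

15 mL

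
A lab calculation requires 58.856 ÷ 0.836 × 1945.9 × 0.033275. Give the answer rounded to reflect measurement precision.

58.856 ÷ 0.836 × 1945.9 × 0.033275 = 4558.51142711…
Multiplication/division keeps the fewest significant figures: 58.856 → 5 s.f., 0.836 → 3 s.f., 1945.9 → 5 s.f., 0.033275 → 5 s.f.; limit is 3.
Rounded to 3 significant figures: 4.56 × 10^3.

4.56 × 10^3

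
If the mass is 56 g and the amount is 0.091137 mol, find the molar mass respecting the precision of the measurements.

6.1 × 10² g/mol

molar mass = 56 g ÷ 0.091137 mol = 614.459549908… g/mol.
56 has 2 significant figures; 0.091137 has 5.
Division/multiplication keeps the fewest: 2 significant figures.
Rounded: 6.1 × 10² g/mol.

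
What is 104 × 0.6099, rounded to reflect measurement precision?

63.4

104 × 0.6099 = 63.4296
Multiplication/division keeps the fewest significant figures: 104 → 3 s.f., 0.6099 → 4 s.f.; limit is 3.
Rounded to 3 significant figures: 63.4.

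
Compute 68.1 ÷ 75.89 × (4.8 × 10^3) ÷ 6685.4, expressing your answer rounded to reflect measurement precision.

68.1 ÷ 75.89 × (4.8 × 10^3) ÷ 6685.4 = 0.644282595292…
Multiplication/division keeps the fewest significant figures: 68.1 → 3 s.f., 75.89 → 4 s.f., 4.8 × 10^3 → 2 s.f., 6685.4 → 5 s.f.; limit is 2.
Rounded to 2 significant figures: 0.64.

0.64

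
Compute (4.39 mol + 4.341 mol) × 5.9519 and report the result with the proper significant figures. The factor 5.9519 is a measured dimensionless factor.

52.0 mol

4.39 mol + 4.341 mol = 8.731 mol; the sum is limited to 2 decimal places (3 s.f.).
Carrying full precision, 8.731 × 5.9519 = 51.9660389 mol; 5.9519 has 5 s.f., so the result keeps min(3, 5) = 3 s.f.
Rounded to 3 significant figures: 52.0 mol.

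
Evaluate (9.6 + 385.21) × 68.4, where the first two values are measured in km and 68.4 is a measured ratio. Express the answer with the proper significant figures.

9.6 km + 385.21 km = 394.81 km; the sum is limited to 1 decimal place (4 s.f.).
Carrying full precision, 394.81 × 68.4 = 27005.004 km; 68.4 has 3 s.f., so the result keeps min(4, 3) = 3 s.f.
Rounded to 3 significant figures: 2.70 × 10⁴ km.

2.70 × 10⁴ km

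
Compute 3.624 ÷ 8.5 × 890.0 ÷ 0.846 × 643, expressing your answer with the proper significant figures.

3.624 ÷ 8.5 × 890.0 ÷ 0.846 × 643 = 288403.070505…
Multiplication/division keeps the fewest significant figures: 3.624 → 4 s.f., 8.5 → 2 s.f., 890.0 → 4 s.f., 0.846 → 3 s.f., 643 → 3 s.f.; limit is 2.
Rounded to 2 significant figures: 2.9 × 10⁵.

2.9 × 10⁵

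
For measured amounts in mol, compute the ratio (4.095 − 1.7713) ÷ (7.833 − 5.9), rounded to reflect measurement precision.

4.095 − 1.7713 = 2.3237, limited to 3 d.p. → 4 s.f.; 7.833 − 5.9 = 1.933, limited to 1 d.p. → 2 s.f.
Carrying full precision, 2.3237 ÷ 1.933 = 1.20212105535…; keep min(4, 2) = 2 s.f.
Rounded to 2 significant figures: 1.2.

1.2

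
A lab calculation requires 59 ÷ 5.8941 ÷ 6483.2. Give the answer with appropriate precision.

59 ÷ 5.8941 ÷ 6483.2 = 0.00154399216591…
Multiplication/division keeps the fewest significant figures: 59 → 2 s.f., 5.8941 → 5 s.f., 6483.2 → 5 s.f.; limit is 2.
Rounded to 2 significant figures: 0.0015.

0.0015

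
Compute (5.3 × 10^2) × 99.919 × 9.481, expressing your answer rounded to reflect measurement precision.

(5.3 × 10^2) × 99.919 × 9.481 = 502085.98067
Multiplication/division keeps the fewest significant figures: 5.3 × 10^2 → 2 s.f., 99.919 → 5 s.f., 9.481 → 4 s.f.; limit is 2.
Rounded to 2 significant figures: 5.0 × 10^5.

5.0 × 10^5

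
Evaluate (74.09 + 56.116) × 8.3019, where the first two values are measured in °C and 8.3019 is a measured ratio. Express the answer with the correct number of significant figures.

74.09 °C + 56.116 °C = 130.206 °C; the sum is limited to 2 decimal places (5 s.f.).
Carrying full precision, 130.206 × 8.3019 = 1080.9571914 °C; 8.3019 has 5 s.f., so the result keeps min(5, 5) = 5 s.f.
Rounded to 5 significant figures: 1081.0 °C.

1081.0 °C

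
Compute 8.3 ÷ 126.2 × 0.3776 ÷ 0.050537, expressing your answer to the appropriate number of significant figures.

8.3 ÷ 126.2 × 0.3776 ÷ 0.050537 = 0.491406917284…
Multiplication/division keeps the fewest significant figures: 8.3 → 2 s.f., 126.2 → 4 s.f., 0.3776 → 4 s.f., 0.050537 → 5 s.f.; limit is 2.
Rounded to 2 significant figures: 4.9 × 10^-1.

4.9 × 10^-1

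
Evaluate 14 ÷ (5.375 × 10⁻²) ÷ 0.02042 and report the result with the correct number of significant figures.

1.3 × 10⁴

14 ÷ (5.375 × 10⁻²) ÷ 0.02042 = 12755.39257…
Multiplication/division keeps the fewest significant figures: 14 → 2 s.f., 5.375 × 10⁻² → 4 s.f., 0.02042 → 4 s.f.; limit is 2.
Rounded to 2 significant figures: 1.3 × 10⁴.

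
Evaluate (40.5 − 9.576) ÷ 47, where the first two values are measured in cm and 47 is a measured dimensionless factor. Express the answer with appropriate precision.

0.66 cm

40.5 cm − 9.576 cm = 30.924 cm; the difference is limited to 1 decimal place (3 s.f.).
Carrying full precision, 30.924 ÷ 47 = 0.657957446809… cm; 47 has 2 s.f., so the result keeps min(3, 2) = 2 s.f.
Rounded to 2 significant figures: 0.66 cm.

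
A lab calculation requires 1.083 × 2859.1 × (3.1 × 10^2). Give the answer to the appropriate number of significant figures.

1.083 × 2859.1 × (3.1 × 10^2) = 959885.643
Multiplication/division keeps the fewest significant figures: 1.083 → 4 s.f., 2859.1 → 5 s.f., 3.1 × 10^2 → 2 s.f.; limit is 2.
Rounded to 2 significant figures: 9.6 × 10^5.

9.6 × 10^5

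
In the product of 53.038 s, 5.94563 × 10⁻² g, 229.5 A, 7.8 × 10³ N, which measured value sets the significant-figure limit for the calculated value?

7.8 × 10³ N

53.038 s → 5 s.f.; 5.94563 × 10⁻² g → 6 s.f.; 229.5 A → 4 s.f.; 7.8 × 10³ N → 2 s.f.
The fewest is 2 significant figures, from 7.8 × 10³ N.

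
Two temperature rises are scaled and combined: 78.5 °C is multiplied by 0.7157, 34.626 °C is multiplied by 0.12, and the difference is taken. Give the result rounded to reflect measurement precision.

52.0 °C

78.5 × 0.7157 = 56.18245 → 56.2 °C (3 s.f., last digit at the 10^-1 place).
34.626 × 0.12 = 4.15512 → 4.2 °C (2 s.f., last digit at the 10^-1 place).
Difference: 52.02733 °C; keep the coarser place, 10^-1.
Result: 52.0 °C.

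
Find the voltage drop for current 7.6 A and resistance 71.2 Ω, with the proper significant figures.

voltage drop = 7.6 A × 71.2 Ω = 541.12 V.
7.6 has 2 significant figures; 71.2 has 3.
Division/multiplication keeps the fewest: 2 significant figures.
Rounded: 5.4 × 10^2 V.

5.4 × 10^2 V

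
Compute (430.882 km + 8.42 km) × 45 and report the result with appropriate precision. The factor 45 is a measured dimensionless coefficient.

430.882 km + 8.42 km = 439.302 km; the sum is limited to 2 decimal places (5 s.f.).
Carrying full precision, 439.302 × 45 = 19768.59 km; 45 has 2 s.f., so the result keeps min(5, 2) = 2 s.f.
Rounded to 2 significant figures: 2.0 × 10^4 km.

2.0 × 10^4 km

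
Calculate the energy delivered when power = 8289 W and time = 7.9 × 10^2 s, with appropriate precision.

energy delivered = 8289 W × 7.9 × 10^2 s = 6548310 J.
8289 has 4 significant figures; 7.9 × 10^2 has 2.
Division/multiplication keeps the fewest: 2 significant figures.
Rounded: 6.5 × 10^6 J.

6.5 × 10^6 J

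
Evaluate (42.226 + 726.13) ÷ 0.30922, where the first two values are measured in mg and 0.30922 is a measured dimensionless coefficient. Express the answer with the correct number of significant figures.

42.226 mg + 726.13 mg = 768.356 mg; the sum is limited to 2 decimal places (5 s.f.).
Carrying full precision, 768.356 ÷ 0.30922 = 2484.81986935… mg; 0.30922 has 5 s.f., so the result keeps min(5, 5) = 5 s.f.
Rounded to 5 significant figures: 2484.8 mg.

2484.8 mg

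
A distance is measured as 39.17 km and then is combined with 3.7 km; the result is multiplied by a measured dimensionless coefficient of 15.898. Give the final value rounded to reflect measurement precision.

39.17 km + 3.7 km = 42.87 km; the sum is limited to 1 decimal place (3 s.f.).
Carrying full precision, 42.87 × 15.898 = 681.54726 km; 15.898 has 5 s.f., so the result keeps min(3, 5) = 3 s.f.
Rounded to 3 significant figures: 682 km.

682 km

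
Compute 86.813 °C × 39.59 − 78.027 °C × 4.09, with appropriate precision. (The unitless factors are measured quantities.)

3118 °C

86.813 × 39.59 = 3436.92667 → 3437 °C (4 s.f., last digit at the 10^0 place).
78.027 × 4.09 = 319.13043 → 319 °C (3 s.f., last digit at the 10^0 place).
Difference: 3117.79624 °C; keep the coarser place, 10^0.
Result: 3118 °C.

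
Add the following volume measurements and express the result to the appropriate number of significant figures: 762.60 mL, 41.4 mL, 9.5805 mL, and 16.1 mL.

762.60 mL + 41.4 mL + 9.5805 mL + 16.1 mL = 829.6805 mL.
Addition/subtraction keeps the fewest decimal places: 762.60 → 2 decimal places, 41.4 → 1 decimal place, 9.5805 → 4 decimal places, 16.1 → 1 decimal place; limit is 1.
Rounded to 1 decimal place: 829.7 mL.

829.7 mL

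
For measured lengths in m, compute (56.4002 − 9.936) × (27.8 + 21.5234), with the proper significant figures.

2.29 × 10^3 m²

56.4002 − 9.936 = 46.4642, limited to 3 d.p. → 5 s.f.; 27.8 + 21.5234 = 49.3234, limited to 1 d.p. → 3 s.f.
Carrying full precision, 46.4642 × 49.3234 = 2291.77232228; keep min(5, 3) = 3 s.f.
Rounded to 3 significant figures: 2.29 × 10^3 m².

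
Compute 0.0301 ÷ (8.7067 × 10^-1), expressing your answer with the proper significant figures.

0.0301 ÷ (8.7067 × 10^-1) = 0.0345710774461…
Multiplication/division keeps the fewest significant figures: 0.0301 → 3 s.f., 8.7067 × 10^-1 → 5 s.f.; limit is 3.
Rounded to 3 significant figures: 0.0346.

0.0346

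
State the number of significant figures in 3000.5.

3000.5: zeros between nonzero digits are significant.

5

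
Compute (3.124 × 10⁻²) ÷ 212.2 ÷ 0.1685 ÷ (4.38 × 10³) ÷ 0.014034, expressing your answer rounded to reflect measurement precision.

1.42 × 10⁻⁵

(3.124 × 10⁻²) ÷ 212.2 ÷ 0.1685 ÷ (4.38 × 10³) ÷ 0.014034 = 0.0000142137986081…
Multiplication/division keeps the fewest significant figures: 3.124 × 10⁻² → 4 s.f., 212.2 → 4 s.f., 0.1685 → 4 s.f., 4.38 × 10³ → 3 s.f., 0.014034 → 5 s.f.; limit is 3.
Rounded to 3 significant figures: 1.42 × 10⁻⁵.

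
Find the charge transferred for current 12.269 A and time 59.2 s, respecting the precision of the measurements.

charge transferred = 12.269 A × 59.2 s = 726.3248 C.
12.269 has 5 significant figures; 59.2 has 3.
Division/multiplication keeps the fewest: 3 significant figures.
Rounded: 726 C.

726 C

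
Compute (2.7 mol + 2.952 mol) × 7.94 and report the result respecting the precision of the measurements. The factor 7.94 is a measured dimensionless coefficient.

45 mol

2.7 mol + 2.952 mol = 5.652 mol; the sum is limited to 1 decimal place (2 s.f.).
Carrying full precision, 5.652 × 7.94 = 44.87688 mol; 7.94 has 3 s.f., so the result keeps min(2, 3) = 2 s.f.
Rounded to 2 significant figures: 45 mol.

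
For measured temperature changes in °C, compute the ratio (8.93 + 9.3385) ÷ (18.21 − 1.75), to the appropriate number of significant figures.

8.93 + 9.3385 = 18.2685, limited to 2 d.p. → 4 s.f.; 18.21 − 1.75 = 16.46, limited to 2 d.p. → 4 s.f.
Carrying full precision, 18.2685 ÷ 16.46 = 1.10987241798…; keep min(4, 4) = 4 s.f.
Rounded to 4 significant figures: 1.110.

1.110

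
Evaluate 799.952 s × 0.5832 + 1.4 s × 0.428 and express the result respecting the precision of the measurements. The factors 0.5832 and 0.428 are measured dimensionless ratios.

467.1 s

799.952 × 0.5832 = 466.5320064 → 466.5 s (4 s.f., last digit at the 10^-1 place).
1.4 × 0.428 = 0.5992 → 0.60 s (2 s.f., last digit at the 10^-2 place).
Sum: 467.1312064 s; keep the coarser place, 10^-1.
Result: 467.1 s.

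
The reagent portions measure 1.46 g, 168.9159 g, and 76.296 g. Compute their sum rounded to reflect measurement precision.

1.46 g + 168.9159 g + 76.296 g = 246.6719 g.
Addition/subtraction keeps the fewest decimal places: 1.46 → 2 decimal places, 168.9159 → 4 decimal places, 76.296 → 3 decimal places; limit is 2.
Rounded to 2 decimal places: 246.67 g.

246.67 g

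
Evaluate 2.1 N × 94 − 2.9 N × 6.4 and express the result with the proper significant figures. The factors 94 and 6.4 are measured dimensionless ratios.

1.8 × 10² N

2.1 × 94 = 197.4 → 2.0 × 10² N (2 s.f., last digit at the 10^1 place).
2.9 × 6.4 = 18.56 → 19 N (2 s.f., last digit at the 10^0 place).
Difference: 178.84 N; keep the coarser place, 10^1.
Result: 1.8 × 10² N.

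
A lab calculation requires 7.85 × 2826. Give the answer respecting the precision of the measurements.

2.22 × 10⁴

7.85 × 2826 = 22184.1
Multiplication/division keeps the fewest significant figures: 7.85 → 3 s.f., 2826 → 4 s.f.; limit is 3.
Rounded to 3 significant figures: 2.22 × 10⁴.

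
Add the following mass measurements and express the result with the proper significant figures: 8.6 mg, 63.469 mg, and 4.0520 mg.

76.1 mg

8.6 mg + 63.469 mg + 4.0520 mg = 76.1210 mg.
Addition/subtraction keeps the fewest decimal places: 8.6 → 1 decimal place, 63.469 → 3 decimal places, 4.0520 → 4 decimal places; limit is 1.
Rounded to 1 decimal place: 76.1 mg.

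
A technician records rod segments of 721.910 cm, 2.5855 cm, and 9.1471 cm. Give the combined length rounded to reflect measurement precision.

721.910 cm + 2.5855 cm + 9.1471 cm = 733.6426 cm.
Addition/subtraction keeps the fewest decimal places: 721.910 → 3 decimal places, 2.5855 → 4 decimal places, 9.1471 → 4 decimal places; limit is 3.
Rounded to 3 decimal places: 7.33643 × 10^2 cm.

7.33643 × 10^2 cm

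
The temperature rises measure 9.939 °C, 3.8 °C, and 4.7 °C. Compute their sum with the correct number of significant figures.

9.939 °C + 3.8 °C + 4.7 °C = 18.439 °C.
Addition/subtraction keeps the fewest decimal places: 9.939 → 3 decimal places, 3.8 → 1 decimal place, 4.7 → 1 decimal place; limit is 1.
Rounded to 1 decimal place: 18.4 °C.

18.4 °C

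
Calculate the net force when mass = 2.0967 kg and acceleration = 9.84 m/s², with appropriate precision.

20.6 N

net force = 2.0967 kg × 9.84 m/s² = 20.631528 N.
2.0967 has 5 significant figures; 9.84 has 3.
Division/multiplication keeps the fewest: 3 significant figures.
Rounded: 20.6 N.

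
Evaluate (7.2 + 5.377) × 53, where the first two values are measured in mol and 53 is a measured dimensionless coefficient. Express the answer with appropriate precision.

7.2 mol + 5.377 mol = 12.577 mol; the sum is limited to 1 decimal place (3 s.f.).
Carrying full precision, 12.577 × 53 = 666.581 mol; 53 has 2 s.f., so the result keeps min(3, 2) = 2 s.f.
Rounded to 2 significant figures: 6.7 × 10^2 mol.

6.7 × 10^2 mol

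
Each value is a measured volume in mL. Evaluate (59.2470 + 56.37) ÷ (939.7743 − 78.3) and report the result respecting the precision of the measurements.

1.342 × 10^-1

59.2470 + 56.37 = 115.6170, limited to 2 d.p. → 5 s.f.; 939.7743 − 78.3 = 861.4743, limited to 1 d.p. → 4 s.f.
Carrying full precision, 115.6170 ÷ 861.4743 = 0.134208298495…; keep min(5, 4) = 4 s.f.
Rounded to 4 significant figures: 1.342 × 10^-1.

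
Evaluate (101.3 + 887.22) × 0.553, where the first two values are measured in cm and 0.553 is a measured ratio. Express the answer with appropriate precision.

101.3 cm + 887.22 cm = 988.52 cm; the sum is limited to 1 decimal place (4 s.f.).
Carrying full precision, 988.52 × 0.553 = 546.65156 cm; 0.553 has 3 s.f., so the result keeps min(4, 3) = 3 s.f.
Rounded to 3 significant figures: 5.47 × 10^2 cm.

5.47 × 10^2 cm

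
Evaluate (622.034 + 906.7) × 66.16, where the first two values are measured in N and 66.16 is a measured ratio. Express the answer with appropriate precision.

622.034 N + 906.7 N = 1528.734 N; the sum is limited to 1 decimal place (5 s.f.).
Carrying full precision, 1528.734 × 66.16 = 101141.04144 N; 66.16 has 4 s.f., so the result keeps min(5, 4) = 4 s.f.
Rounded to 4 significant figures: 1.011 × 10^5 N.

1.011 × 10^5 N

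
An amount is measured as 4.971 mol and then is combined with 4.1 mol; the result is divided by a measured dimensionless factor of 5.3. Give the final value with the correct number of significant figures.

4.971 mol + 4.1 mol = 9.071 mol; the sum is limited to 1 decimal place (2 s.f.).
Carrying full precision, 9.071 ÷ 5.3 = 1.71150943396… mol; 5.3 has 2 s.f., so the result keeps min(2, 2) = 2 s.f.
Rounded to 2 significant figures: 1.7 mol.

1.7 mol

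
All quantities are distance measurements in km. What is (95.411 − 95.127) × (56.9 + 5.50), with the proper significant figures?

17.7 km²

95.411 − 95.127 = 0.284, limited to 3 d.p. → 3 s.f.; 56.9 + 5.50 = 62.40, limited to 1 d.p. → 3 s.f.
Carrying full precision, 0.284 × 62.40 = 17.7216; keep min(3, 3) = 3 s.f.
Rounded to 3 significant figures: 17.7 km².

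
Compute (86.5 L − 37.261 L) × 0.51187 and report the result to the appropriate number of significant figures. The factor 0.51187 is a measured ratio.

25.2 L

86.5 L − 37.261 L = 49.239 L; the difference is limited to 1 decimal place (3 s.f.).
Carrying full precision, 49.239 × 0.51187 = 25.20396693 L; 0.51187 has 5 s.f., so the result keeps min(3, 5) = 3 s.f.
Rounded to 3 significant figures: 25.2 L.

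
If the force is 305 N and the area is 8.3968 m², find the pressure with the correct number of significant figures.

pressure = 305 N ÷ 8.3968 m² = 36.3233612805… Pa.
305 has 3 significant figures; 8.3968 has 5.
Division/multiplication keeps the fewest: 3 significant figures.
Rounded: 36.3 Pa.

36.3 Pa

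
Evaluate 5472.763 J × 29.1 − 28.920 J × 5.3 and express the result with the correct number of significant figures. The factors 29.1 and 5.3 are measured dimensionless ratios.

5472.763 × 29.1 = 159257.4033 → 1.59 × 10⁵ J (3 s.f., last digit at the 10^3 place).
28.920 × 5.3 = 153.276 → 1.5 × 10² J (2 s.f., last digit at the 10^1 place).
Difference: 159104.1273 J; keep the coarser place, 10^3.
Result: 1.59 × 10⁵ J.

1.59 × 10⁵ J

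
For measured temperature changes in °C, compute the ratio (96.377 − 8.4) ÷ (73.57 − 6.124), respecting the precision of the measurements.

96.377 − 8.4 = 87.977, limited to 1 d.p. → 3 s.f.; 73.57 − 6.124 = 67.446, limited to 2 d.p. → 4 s.f.
Carrying full precision, 87.977 ÷ 67.446 = 1.30440648815…; keep min(3, 4) = 3 s.f.
Rounded to 3 significant figures: 1.30.

1.30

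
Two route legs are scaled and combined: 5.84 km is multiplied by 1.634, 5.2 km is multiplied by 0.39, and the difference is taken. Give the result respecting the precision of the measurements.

5.84 × 1.634 = 9.54256 → 9.54 km (3 s.f., last digit at the 10^-2 place).
5.2 × 0.39 = 2.028 → 2.0 km (2 s.f., last digit at the 10^-1 place).
Difference: 7.51456 km; keep the coarser place, 10^-1.
Result: 7.5 km.

7.5 km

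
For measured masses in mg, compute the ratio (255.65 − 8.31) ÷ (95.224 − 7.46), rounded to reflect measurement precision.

255.65 − 8.31 = 247.34, limited to 2 d.p. → 5 s.f.; 95.224 − 7.46 = 87.764, limited to 2 d.p. → 4 s.f.
Carrying full precision, 247.34 ÷ 87.764 = 2.81823982499…; keep min(5, 4) = 4 s.f.
Rounded to 4 significant figures: 2.818.

2.818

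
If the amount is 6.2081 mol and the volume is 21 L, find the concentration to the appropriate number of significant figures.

0.30 mol/L

concentration = 6.2081 mol ÷ 21 L = 0.295623809524… mol/L.
6.2081 has 5 significant figures; 21 has 2.
Division/multiplication keeps the fewest: 2 significant figures.
Rounded: 0.30 mol/L.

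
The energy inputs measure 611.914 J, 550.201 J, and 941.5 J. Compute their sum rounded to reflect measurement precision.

2103.6 J

611.914 J + 550.201 J + 941.5 J = 2103.615 J.
Addition/subtraction keeps the fewest decimal places: 611.914 → 3 decimal places, 550.201 → 3 decimal places, 941.5 → 1 decimal place; limit is 1.
Rounded to 1 decimal place: 2103.6 J.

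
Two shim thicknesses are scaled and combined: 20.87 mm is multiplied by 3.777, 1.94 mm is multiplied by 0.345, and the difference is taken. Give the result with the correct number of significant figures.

78.16 mm

20.87 × 3.777 = 78.82599 → 78.83 mm (4 s.f., last digit at the 10^-2 place).
1.94 × 0.345 = 0.6693 → 0.669 mm (3 s.f., last digit at the 10^-3 place).
Difference: 78.15669 mm; keep the coarser place, 10^-2.
Result: 78.16 mm.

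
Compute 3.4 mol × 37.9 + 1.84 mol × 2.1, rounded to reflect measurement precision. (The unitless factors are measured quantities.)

1.3 × 10² mol

3.4 × 37.9 = 128.86 → 1.3 × 10² mol (2 s.f., last digit at the 10^1 place).
1.84 × 2.1 = 3.864 → 3.9 mol (2 s.f., last digit at the 10^-1 place).
Sum: 132.724 mol; keep the coarser place, 10^1.
Result: 1.3 × 10² mol.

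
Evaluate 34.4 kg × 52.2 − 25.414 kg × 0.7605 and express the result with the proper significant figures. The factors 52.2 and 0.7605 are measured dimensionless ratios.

34.4 × 52.2 = 1795.68 → 1.80 × 10^3 kg (3 s.f., last digit at the 10^1 place).
25.414 × 0.7605 = 19.327347 → 19.33 kg (4 s.f., last digit at the 10^-2 place).
Difference: 1776.352653 kg; keep the coarser place, 10^1.
Result: 1.78 × 10^3 kg.

1.78 × 10^3 kg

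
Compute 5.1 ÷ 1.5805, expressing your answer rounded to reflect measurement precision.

5.1 ÷ 1.5805 = 3.2268269535…
Multiplication/division keeps the fewest significant figures: 5.1 → 2 s.f., 1.5805 → 5 s.f.; limit is 2.
Rounded to 2 significant figures: 3.2.

3.2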